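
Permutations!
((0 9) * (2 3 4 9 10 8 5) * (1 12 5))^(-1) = ((0 10 8 1 12 5 2 3 4 9))^(-1) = (0 9 4 3 2 5 12 1 8 10)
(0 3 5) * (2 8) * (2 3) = [2, 1, 8, 5, 4, 0, 6, 7, 3] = (0 2 8 3 5)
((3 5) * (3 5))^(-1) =(5)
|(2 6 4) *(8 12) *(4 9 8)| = 6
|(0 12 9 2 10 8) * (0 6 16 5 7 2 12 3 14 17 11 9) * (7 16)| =|(0 3 14 17 11 9 12)(2 10 8 6 7)(5 16)| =70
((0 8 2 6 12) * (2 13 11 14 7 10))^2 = ((0 8 13 11 14 7 10 2 6 12))^2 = (0 13 14 10 6)(2 12 8 11 7)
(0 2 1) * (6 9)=(0 2 1)(6 9)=[2, 0, 1, 3, 4, 5, 9, 7, 8, 6]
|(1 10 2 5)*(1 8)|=5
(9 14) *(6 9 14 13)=(14)(6 9 13)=[0, 1, 2, 3, 4, 5, 9, 7, 8, 13, 10, 11, 12, 6, 14]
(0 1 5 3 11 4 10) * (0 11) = (0 1 5 3)(4 10 11) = [1, 5, 2, 0, 10, 3, 6, 7, 8, 9, 11, 4]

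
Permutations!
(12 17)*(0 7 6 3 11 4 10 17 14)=(0 7 6 3 11 4 10 17 12 14)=[7, 1, 2, 11, 10, 5, 3, 6, 8, 9, 17, 4, 14, 13, 0, 15, 16, 12]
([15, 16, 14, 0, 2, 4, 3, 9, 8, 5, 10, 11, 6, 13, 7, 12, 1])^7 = [12, 16, 14, 15, 2, 4, 0, 9, 8, 5, 10, 11, 3, 13, 7, 6, 1]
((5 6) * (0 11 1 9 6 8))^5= (0 5 9 11 8 6 1)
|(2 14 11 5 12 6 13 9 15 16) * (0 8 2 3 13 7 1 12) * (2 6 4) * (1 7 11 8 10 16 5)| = 8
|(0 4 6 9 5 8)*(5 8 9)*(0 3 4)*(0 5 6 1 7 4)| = |(0 5 9 8 3)(1 7 4)| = 15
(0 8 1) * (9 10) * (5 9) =(0 8 1)(5 9 10) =[8, 0, 2, 3, 4, 9, 6, 7, 1, 10, 5]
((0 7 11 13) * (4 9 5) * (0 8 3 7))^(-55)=(13)(4 5 9)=((3 7 11 13 8)(4 9 5))^(-55)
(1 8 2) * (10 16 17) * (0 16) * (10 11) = (0 16 17 11 10)(1 8 2) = [16, 8, 1, 3, 4, 5, 6, 7, 2, 9, 0, 10, 12, 13, 14, 15, 17, 11]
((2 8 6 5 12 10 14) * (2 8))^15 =((5 12 10 14 8 6))^15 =(5 14)(6 10)(8 12)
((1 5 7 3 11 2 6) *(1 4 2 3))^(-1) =(1 7 5)(2 4 6)(3 11)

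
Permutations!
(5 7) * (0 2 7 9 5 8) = (0 2 7 8)(5 9) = [2, 1, 7, 3, 4, 9, 6, 8, 0, 5]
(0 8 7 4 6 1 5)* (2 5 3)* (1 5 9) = [8, 3, 9, 2, 6, 0, 5, 4, 7, 1] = (0 8 7 4 6 5)(1 3 2 9)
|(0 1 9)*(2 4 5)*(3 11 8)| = 3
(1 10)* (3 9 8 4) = (1 10)(3 9 8 4) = [0, 10, 2, 9, 3, 5, 6, 7, 4, 8, 1]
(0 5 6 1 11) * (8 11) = [5, 8, 2, 3, 4, 6, 1, 7, 11, 9, 10, 0] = (0 5 6 1 8 11)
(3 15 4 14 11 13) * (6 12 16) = (3 15 4 14 11 13)(6 12 16) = [0, 1, 2, 15, 14, 5, 12, 7, 8, 9, 10, 13, 16, 3, 11, 4, 6]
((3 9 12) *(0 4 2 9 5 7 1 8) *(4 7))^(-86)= (0 1)(2 5 12)(3 9 4)(7 8)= ((0 7 1 8)(2 9 12 3 5 4))^(-86)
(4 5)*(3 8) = (3 8)(4 5) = [0, 1, 2, 8, 5, 4, 6, 7, 3]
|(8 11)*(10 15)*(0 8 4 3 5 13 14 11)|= 6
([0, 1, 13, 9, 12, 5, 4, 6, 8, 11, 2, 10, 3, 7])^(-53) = [0, 1, 9, 6, 13, 5, 2, 10, 8, 4, 3, 12, 7, 11]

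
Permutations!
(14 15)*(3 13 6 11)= [0, 1, 2, 13, 4, 5, 11, 7, 8, 9, 10, 3, 12, 6, 15, 14]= (3 13 6 11)(14 15)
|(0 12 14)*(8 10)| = |(0 12 14)(8 10)| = 6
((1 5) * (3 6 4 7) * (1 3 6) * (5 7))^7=(1 7 6 4 5 3)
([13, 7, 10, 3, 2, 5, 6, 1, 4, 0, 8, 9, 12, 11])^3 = [9, 7, 4, 3, 8, 5, 6, 1, 10, 11, 2, 13, 12, 0]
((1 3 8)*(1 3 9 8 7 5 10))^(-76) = ((1 9 8 3 7 5 10))^(-76) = (1 9 8 3 7 5 10)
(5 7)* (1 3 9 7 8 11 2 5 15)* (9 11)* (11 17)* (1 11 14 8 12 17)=(1 3)(2 5 12 17 14 8 9 7 15 11)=[0, 3, 5, 1, 4, 12, 6, 15, 9, 7, 10, 2, 17, 13, 8, 11, 16, 14]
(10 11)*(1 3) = (1 3)(10 11) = [0, 3, 2, 1, 4, 5, 6, 7, 8, 9, 11, 10]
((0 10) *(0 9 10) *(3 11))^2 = (11)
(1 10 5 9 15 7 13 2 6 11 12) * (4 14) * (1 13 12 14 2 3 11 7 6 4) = (1 10 5 9 15 6 7 12 13 3 11 14)(2 4) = [0, 10, 4, 11, 2, 9, 7, 12, 8, 15, 5, 14, 13, 3, 1, 6]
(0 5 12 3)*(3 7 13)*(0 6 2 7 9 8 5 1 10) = (0 1 10)(2 7 13 3 6)(5 12 9 8) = [1, 10, 7, 6, 4, 12, 2, 13, 5, 8, 0, 11, 9, 3]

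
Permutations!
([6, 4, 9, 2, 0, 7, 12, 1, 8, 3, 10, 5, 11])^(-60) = (0 5)(1 12)(4 11)(6 7)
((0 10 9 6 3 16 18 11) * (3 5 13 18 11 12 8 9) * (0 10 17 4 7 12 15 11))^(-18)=(0 3 11 18 5 9 12 4)(6 8 7 17 16 10 15 13)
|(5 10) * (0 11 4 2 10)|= |(0 11 4 2 10 5)|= 6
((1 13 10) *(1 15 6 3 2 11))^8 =(15)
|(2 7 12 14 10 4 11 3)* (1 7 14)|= |(1 7 12)(2 14 10 4 11 3)|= 6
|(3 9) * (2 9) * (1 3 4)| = 5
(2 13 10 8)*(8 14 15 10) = [0, 1, 13, 3, 4, 5, 6, 7, 2, 9, 14, 11, 12, 8, 15, 10] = (2 13 8)(10 14 15)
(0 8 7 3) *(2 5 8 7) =[7, 1, 5, 0, 4, 8, 6, 3, 2] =(0 7 3)(2 5 8)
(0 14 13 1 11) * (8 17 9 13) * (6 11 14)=(0 6 11)(1 14 8 17 9 13)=[6, 14, 2, 3, 4, 5, 11, 7, 17, 13, 10, 0, 12, 1, 8, 15, 16, 9]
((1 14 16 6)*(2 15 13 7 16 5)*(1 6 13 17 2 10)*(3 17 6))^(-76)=((1 14 5 10)(2 15 6 3 17)(7 16 13))^(-76)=(2 17 3 6 15)(7 13 16)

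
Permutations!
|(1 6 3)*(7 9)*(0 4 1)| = |(0 4 1 6 3)(7 9)| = 10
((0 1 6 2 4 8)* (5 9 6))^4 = (0 6)(1 2)(4 5)(8 9)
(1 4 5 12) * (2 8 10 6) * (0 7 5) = (0 7 5 12 1 4)(2 8 10 6) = [7, 4, 8, 3, 0, 12, 2, 5, 10, 9, 6, 11, 1]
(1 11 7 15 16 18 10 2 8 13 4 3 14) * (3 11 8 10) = [0, 8, 10, 14, 11, 5, 6, 15, 13, 9, 2, 7, 12, 4, 1, 16, 18, 17, 3] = (1 8 13 4 11 7 15 16 18 3 14)(2 10)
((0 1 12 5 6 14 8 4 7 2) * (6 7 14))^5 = (0 2 7 5 12 1)(4 8 14)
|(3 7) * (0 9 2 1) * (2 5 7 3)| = 6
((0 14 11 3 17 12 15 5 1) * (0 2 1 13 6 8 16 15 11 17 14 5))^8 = ((0 5 13 6 8 16 15)(1 2)(3 14 17 12 11))^8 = (0 5 13 6 8 16 15)(3 12 14 11 17)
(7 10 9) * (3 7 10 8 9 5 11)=(3 7 8 9 10 5 11)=[0, 1, 2, 7, 4, 11, 6, 8, 9, 10, 5, 3]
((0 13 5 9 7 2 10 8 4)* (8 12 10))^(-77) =(0 9 8 13 7 4 5 2)(10 12)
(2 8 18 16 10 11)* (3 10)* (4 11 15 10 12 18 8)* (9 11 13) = [0, 1, 4, 12, 13, 5, 6, 7, 8, 11, 15, 2, 18, 9, 14, 10, 3, 17, 16] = (2 4 13 9 11)(3 12 18 16)(10 15)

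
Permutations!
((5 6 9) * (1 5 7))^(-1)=((1 5 6 9 7))^(-1)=(1 7 9 6 5)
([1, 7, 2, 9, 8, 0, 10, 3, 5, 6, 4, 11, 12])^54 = (12)(0 9 8 7 10)(1 6 5 3 4)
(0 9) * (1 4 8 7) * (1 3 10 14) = (0 9)(1 4 8 7 3 10 14) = [9, 4, 2, 10, 8, 5, 6, 3, 7, 0, 14, 11, 12, 13, 1]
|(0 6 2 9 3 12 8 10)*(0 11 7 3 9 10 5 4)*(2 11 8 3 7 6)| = |(0 2 10 8 5 4)(3 12)(6 11)| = 6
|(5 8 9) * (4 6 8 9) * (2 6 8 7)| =|(2 6 7)(4 8)(5 9)| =6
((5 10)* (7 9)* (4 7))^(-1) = ((4 7 9)(5 10))^(-1) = (4 9 7)(5 10)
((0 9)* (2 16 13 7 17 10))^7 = ((0 9)(2 16 13 7 17 10))^7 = (0 9)(2 16 13 7 17 10)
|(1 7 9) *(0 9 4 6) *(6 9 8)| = |(0 8 6)(1 7 4 9)| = 12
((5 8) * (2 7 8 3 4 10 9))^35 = ((2 7 8 5 3 4 10 9))^35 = (2 5 10 7 3 9 8 4)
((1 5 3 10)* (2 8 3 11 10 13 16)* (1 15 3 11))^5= (1 5)(2 3 11 16 15 8 13 10)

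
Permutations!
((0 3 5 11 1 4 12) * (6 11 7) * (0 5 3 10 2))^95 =(0 2 10)(1 7 4 6 12 11 5)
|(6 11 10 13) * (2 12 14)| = 12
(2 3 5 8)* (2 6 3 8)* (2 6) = (2 8)(3 5 6) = [0, 1, 8, 5, 4, 6, 3, 7, 2]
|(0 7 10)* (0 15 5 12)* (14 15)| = 7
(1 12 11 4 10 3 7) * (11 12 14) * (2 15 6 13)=[0, 14, 15, 7, 10, 5, 13, 1, 8, 9, 3, 4, 12, 2, 11, 6]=(1 14 11 4 10 3 7)(2 15 6 13)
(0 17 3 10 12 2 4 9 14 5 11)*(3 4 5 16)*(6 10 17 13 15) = (0 13 15 6 10 12 2 5 11)(3 17 4 9 14 16) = [13, 1, 5, 17, 9, 11, 10, 7, 8, 14, 12, 0, 2, 15, 16, 6, 3, 4]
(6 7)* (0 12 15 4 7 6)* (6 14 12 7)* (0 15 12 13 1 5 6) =(0 7 15 4)(1 5 6 14 13) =[7, 5, 2, 3, 0, 6, 14, 15, 8, 9, 10, 11, 12, 1, 13, 4]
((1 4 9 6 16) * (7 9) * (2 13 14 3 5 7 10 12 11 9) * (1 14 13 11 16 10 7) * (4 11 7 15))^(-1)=(1 5 3 14 16 12 10 6 9 11)(2 7)(4 15)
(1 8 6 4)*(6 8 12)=[0, 12, 2, 3, 1, 5, 4, 7, 8, 9, 10, 11, 6]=(1 12 6 4)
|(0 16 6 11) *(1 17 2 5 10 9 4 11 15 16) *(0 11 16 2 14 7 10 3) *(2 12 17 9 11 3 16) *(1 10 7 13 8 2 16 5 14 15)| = |(0 10 11 3)(1 9 4 16 6)(2 14 13 8)(12 17 15)| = 60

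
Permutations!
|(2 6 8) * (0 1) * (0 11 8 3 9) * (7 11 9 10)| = 21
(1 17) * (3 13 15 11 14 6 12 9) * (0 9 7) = (0 9 3 13 15 11 14 6 12 7)(1 17) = [9, 17, 2, 13, 4, 5, 12, 0, 8, 3, 10, 14, 7, 15, 6, 11, 16, 1]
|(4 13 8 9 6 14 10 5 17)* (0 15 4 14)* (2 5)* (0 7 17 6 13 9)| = |(0 15 4 9 13 8)(2 5 6 7 17 14 10)| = 42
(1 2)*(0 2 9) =(0 2 1 9) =[2, 9, 1, 3, 4, 5, 6, 7, 8, 0]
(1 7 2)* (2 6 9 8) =[0, 7, 1, 3, 4, 5, 9, 6, 2, 8] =(1 7 6 9 8 2)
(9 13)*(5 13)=(5 13 9)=[0, 1, 2, 3, 4, 13, 6, 7, 8, 5, 10, 11, 12, 9]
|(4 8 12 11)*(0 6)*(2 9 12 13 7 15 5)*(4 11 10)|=|(0 6)(2 9 12 10 4 8 13 7 15 5)|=10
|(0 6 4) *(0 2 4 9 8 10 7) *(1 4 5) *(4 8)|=|(0 6 9 4 2 5 1 8 10 7)|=10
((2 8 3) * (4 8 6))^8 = (2 8 6 3 4)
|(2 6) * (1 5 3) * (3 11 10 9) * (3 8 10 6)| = 6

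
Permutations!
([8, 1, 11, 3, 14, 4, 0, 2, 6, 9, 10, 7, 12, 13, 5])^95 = [6, 1, 7, 3, 5, 14, 8, 11, 0, 9, 10, 2, 12, 13, 4]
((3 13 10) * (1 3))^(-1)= (1 10 13 3)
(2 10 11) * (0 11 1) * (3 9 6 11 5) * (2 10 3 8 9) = (0 5 8 9 6 11 10 1)(2 3) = [5, 0, 3, 2, 4, 8, 11, 7, 9, 6, 1, 10]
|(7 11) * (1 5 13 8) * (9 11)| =12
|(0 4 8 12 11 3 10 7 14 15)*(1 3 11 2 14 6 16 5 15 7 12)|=|(0 4 8 1 3 10 12 2 14 7 6 16 5 15)|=14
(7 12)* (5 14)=(5 14)(7 12)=[0, 1, 2, 3, 4, 14, 6, 12, 8, 9, 10, 11, 7, 13, 5]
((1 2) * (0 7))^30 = ((0 7)(1 2))^30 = (7)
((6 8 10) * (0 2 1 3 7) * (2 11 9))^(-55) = ((0 11 9 2 1 3 7)(6 8 10))^(-55) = (0 11 9 2 1 3 7)(6 10 8)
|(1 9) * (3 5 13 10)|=|(1 9)(3 5 13 10)|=4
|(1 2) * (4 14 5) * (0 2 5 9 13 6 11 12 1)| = |(0 2)(1 5 4 14 9 13 6 11 12)| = 18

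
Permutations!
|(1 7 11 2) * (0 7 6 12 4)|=8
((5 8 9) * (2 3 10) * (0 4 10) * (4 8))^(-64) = ((0 8 9 5 4 10 2 3))^(-64) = (10)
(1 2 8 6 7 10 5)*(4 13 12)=(1 2 8 6 7 10 5)(4 13 12)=[0, 2, 8, 3, 13, 1, 7, 10, 6, 9, 5, 11, 4, 12]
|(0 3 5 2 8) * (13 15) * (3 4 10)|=14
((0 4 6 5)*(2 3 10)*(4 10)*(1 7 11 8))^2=((0 10 2 3 4 6 5)(1 7 11 8))^2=(0 2 4 5 10 3 6)(1 11)(7 8)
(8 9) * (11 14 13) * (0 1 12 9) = (0 1 12 9 8)(11 14 13) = [1, 12, 2, 3, 4, 5, 6, 7, 0, 8, 10, 14, 9, 11, 13]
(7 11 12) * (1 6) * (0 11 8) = (0 11 12 7 8)(1 6) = [11, 6, 2, 3, 4, 5, 1, 8, 0, 9, 10, 12, 7]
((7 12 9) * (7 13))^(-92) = (13)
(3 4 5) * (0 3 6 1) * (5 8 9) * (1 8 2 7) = (0 3 4 2 7 1)(5 6 8 9) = [3, 0, 7, 4, 2, 6, 8, 1, 9, 5]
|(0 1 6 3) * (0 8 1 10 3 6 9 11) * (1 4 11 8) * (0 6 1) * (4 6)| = |(0 10 3)(1 9 8 6)(4 11)| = 12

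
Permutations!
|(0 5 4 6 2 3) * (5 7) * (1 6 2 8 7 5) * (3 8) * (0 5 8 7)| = |(0 8)(1 6 3 5 4 2 7)| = 14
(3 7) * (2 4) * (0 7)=[7, 1, 4, 0, 2, 5, 6, 3]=(0 7 3)(2 4)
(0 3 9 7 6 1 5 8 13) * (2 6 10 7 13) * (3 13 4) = (0 13)(1 5 8 2 6)(3 9 4)(7 10) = [13, 5, 6, 9, 3, 8, 1, 10, 2, 4, 7, 11, 12, 0]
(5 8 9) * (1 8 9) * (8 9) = [0, 9, 2, 3, 4, 8, 6, 7, 1, 5] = (1 9 5 8)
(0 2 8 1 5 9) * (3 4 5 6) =(0 2 8 1 6 3 4 5 9) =[2, 6, 8, 4, 5, 9, 3, 7, 1, 0]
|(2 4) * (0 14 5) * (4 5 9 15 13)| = |(0 14 9 15 13 4 2 5)| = 8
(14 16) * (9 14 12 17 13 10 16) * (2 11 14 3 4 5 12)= (2 11 14 9 3 4 5 12 17 13 10 16)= [0, 1, 11, 4, 5, 12, 6, 7, 8, 3, 16, 14, 17, 10, 9, 15, 2, 13]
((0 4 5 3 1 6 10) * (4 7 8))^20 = (0 8 5 1 10 7 4 3 6)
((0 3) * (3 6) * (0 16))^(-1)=(0 16 3 6)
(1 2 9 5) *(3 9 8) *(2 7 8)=(1 7 8 3 9 5)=[0, 7, 2, 9, 4, 1, 6, 8, 3, 5]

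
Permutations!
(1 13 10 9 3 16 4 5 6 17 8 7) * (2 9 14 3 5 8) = (1 13 10 14 3 16 4 8 7)(2 9 5 6 17) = [0, 13, 9, 16, 8, 6, 17, 1, 7, 5, 14, 11, 12, 10, 3, 15, 4, 2]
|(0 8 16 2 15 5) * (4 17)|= |(0 8 16 2 15 5)(4 17)|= 6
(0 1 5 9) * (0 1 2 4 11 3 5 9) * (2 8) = [8, 9, 4, 5, 11, 0, 6, 7, 2, 1, 10, 3] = (0 8 2 4 11 3 5)(1 9)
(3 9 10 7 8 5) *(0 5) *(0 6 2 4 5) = (2 4 5 3 9 10 7 8 6) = [0, 1, 4, 9, 5, 3, 2, 8, 6, 10, 7]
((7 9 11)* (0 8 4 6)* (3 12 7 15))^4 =(3 11 7)(9 12 15)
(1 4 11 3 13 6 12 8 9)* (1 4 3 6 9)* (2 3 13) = [0, 13, 3, 2, 11, 5, 12, 7, 1, 4, 10, 6, 8, 9] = (1 13 9 4 11 6 12 8)(2 3)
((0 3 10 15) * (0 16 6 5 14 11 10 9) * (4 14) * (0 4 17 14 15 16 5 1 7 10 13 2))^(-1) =((0 3 9 4 15 5 17 14 11 13 2)(1 7 10 16 6))^(-1) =(0 2 13 11 14 17 5 15 4 9 3)(1 6 16 10 7)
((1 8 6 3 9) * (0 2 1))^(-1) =(0 9 3 6 8 1 2) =((0 2 1 8 6 3 9))^(-1)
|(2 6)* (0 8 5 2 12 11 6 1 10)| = |(0 8 5 2 1 10)(6 12 11)| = 6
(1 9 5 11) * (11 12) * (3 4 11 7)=(1 9 5 12 7 3 4 11)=[0, 9, 2, 4, 11, 12, 6, 3, 8, 5, 10, 1, 7]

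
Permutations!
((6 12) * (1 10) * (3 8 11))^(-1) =(1 10)(3 11 8)(6 12)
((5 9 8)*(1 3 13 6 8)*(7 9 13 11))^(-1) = (1 9 7 11 3)(5 8 6 13)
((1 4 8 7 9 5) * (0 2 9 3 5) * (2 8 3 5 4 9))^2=(0 7 1)(5 9 8)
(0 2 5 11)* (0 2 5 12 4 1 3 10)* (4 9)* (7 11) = (0 5 7 11 2 12 9 4 1 3 10) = [5, 3, 12, 10, 1, 7, 6, 11, 8, 4, 0, 2, 9]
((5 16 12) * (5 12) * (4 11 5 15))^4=(4 15 16 5 11)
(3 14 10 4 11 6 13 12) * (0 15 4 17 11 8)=(0 15 4 8)(3 14 10 17 11 6 13 12)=[15, 1, 2, 14, 8, 5, 13, 7, 0, 9, 17, 6, 3, 12, 10, 4, 16, 11]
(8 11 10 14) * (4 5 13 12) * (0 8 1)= (0 8 11 10 14 1)(4 5 13 12)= [8, 0, 2, 3, 5, 13, 6, 7, 11, 9, 14, 10, 4, 12, 1]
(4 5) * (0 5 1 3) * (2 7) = [5, 3, 7, 0, 1, 4, 6, 2] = (0 5 4 1 3)(2 7)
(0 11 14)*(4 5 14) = (0 11 4 5 14) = [11, 1, 2, 3, 5, 14, 6, 7, 8, 9, 10, 4, 12, 13, 0]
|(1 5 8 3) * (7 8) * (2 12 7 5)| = 6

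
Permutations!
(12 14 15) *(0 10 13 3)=(0 10 13 3)(12 14 15)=[10, 1, 2, 0, 4, 5, 6, 7, 8, 9, 13, 11, 14, 3, 15, 12]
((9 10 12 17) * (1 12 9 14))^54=((1 12 17 14)(9 10))^54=(1 17)(12 14)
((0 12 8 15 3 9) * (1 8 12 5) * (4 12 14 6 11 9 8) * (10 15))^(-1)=(0 9 11 6 14 12 4 1 5)(3 15 10 8)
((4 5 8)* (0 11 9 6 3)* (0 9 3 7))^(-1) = ((0 11 3 9 6 7)(4 5 8))^(-1) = (0 7 6 9 3 11)(4 8 5)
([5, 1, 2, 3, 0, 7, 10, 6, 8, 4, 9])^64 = [5, 1, 2, 3, 0, 7, 10, 6, 8, 4, 9]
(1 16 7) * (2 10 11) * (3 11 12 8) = [0, 16, 10, 11, 4, 5, 6, 1, 3, 9, 12, 2, 8, 13, 14, 15, 7] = (1 16 7)(2 10 12 8 3 11)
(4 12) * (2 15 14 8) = (2 15 14 8)(4 12) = [0, 1, 15, 3, 12, 5, 6, 7, 2, 9, 10, 11, 4, 13, 8, 14]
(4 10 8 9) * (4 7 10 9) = (4 9 7 10 8) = [0, 1, 2, 3, 9, 5, 6, 10, 4, 7, 8]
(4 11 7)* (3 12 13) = (3 12 13)(4 11 7) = [0, 1, 2, 12, 11, 5, 6, 4, 8, 9, 10, 7, 13, 3]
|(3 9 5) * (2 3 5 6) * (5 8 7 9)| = 7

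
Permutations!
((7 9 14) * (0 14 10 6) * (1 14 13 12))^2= (0 12 14 9 6 13 1 7 10)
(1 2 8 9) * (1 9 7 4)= (9)(1 2 8 7 4)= [0, 2, 8, 3, 1, 5, 6, 4, 7, 9]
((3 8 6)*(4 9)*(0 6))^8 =(9)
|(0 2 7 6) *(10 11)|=|(0 2 7 6)(10 11)|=4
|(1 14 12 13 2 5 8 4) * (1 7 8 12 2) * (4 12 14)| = 6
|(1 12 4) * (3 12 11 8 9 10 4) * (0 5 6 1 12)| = |(0 5 6 1 11 8 9 10 4 12 3)| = 11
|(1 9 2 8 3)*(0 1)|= 6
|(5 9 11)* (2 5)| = 4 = |(2 5 9 11)|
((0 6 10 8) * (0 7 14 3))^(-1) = (0 3 14 7 8 10 6)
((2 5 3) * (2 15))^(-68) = (15)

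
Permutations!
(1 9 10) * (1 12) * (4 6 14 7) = (1 9 10 12)(4 6 14 7) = [0, 9, 2, 3, 6, 5, 14, 4, 8, 10, 12, 11, 1, 13, 7]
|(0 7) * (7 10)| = |(0 10 7)| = 3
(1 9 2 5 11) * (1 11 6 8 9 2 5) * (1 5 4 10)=(11)(1 2 5 6 8 9 4 10)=[0, 2, 5, 3, 10, 6, 8, 7, 9, 4, 1, 11]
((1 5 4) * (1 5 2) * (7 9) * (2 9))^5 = ((1 9 7 2)(4 5))^5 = (1 9 7 2)(4 5)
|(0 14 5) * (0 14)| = 2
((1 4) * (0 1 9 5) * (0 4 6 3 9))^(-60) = (0 3 4 6 5 1 9)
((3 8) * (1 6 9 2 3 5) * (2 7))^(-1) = ((1 6 9 7 2 3 8 5))^(-1) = (1 5 8 3 2 7 9 6)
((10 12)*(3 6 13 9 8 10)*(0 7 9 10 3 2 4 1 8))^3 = ((0 7 9)(1 8 3 6 13 10 12 2 4))^3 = (1 6 12)(2 8 13)(3 10 4)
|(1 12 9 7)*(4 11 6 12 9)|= 12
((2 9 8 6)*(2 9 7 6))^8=((2 7 6 9 8))^8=(2 9 7 8 6)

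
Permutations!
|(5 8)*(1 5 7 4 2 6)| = 7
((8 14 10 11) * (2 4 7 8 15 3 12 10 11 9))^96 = ((2 4 7 8 14 11 15 3 12 10 9))^96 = (2 12 11 7 9 3 14 4 10 15 8)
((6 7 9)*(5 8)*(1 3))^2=((1 3)(5 8)(6 7 9))^2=(6 9 7)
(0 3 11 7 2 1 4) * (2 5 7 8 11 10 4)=(0 3 10 4)(1 2)(5 7)(8 11)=[3, 2, 1, 10, 0, 7, 6, 5, 11, 9, 4, 8]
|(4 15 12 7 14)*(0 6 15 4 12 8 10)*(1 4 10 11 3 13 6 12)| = 42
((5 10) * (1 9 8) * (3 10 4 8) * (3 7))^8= ((1 9 7 3 10 5 4 8))^8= (10)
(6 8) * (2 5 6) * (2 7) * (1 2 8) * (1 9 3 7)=(1 2 5 6 9 3 7 8)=[0, 2, 5, 7, 4, 6, 9, 8, 1, 3]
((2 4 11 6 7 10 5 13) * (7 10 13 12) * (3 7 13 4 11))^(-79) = (2 12 10 11 13 5 6)(3 4 7)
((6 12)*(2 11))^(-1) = ((2 11)(6 12))^(-1) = (2 11)(6 12)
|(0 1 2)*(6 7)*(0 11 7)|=6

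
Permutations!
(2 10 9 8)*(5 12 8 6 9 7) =(2 10 7 5 12 8)(6 9) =[0, 1, 10, 3, 4, 12, 9, 5, 2, 6, 7, 11, 8]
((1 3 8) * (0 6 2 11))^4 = (11)(1 3 8)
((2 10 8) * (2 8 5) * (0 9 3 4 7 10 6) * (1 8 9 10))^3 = ((0 10 5 2 6)(1 8 9 3 4 7))^3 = (0 2 10 6 5)(1 3)(4 8)(7 9)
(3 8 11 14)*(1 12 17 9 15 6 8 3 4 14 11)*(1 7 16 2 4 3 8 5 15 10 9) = (1 12 17)(2 4 14 3 8 7 16)(5 15 6)(9 10) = [0, 12, 4, 8, 14, 15, 5, 16, 7, 10, 9, 11, 17, 13, 3, 6, 2, 1]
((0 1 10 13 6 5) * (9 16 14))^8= ((0 1 10 13 6 5)(9 16 14))^8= (0 10 6)(1 13 5)(9 14 16)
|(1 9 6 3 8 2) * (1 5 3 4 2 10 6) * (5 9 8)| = 14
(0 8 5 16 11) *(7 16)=(0 8 5 7 16 11)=[8, 1, 2, 3, 4, 7, 6, 16, 5, 9, 10, 0, 12, 13, 14, 15, 11]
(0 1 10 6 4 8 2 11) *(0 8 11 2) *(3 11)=[1, 10, 2, 11, 3, 5, 4, 7, 0, 9, 6, 8]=(0 1 10 6 4 3 11 8)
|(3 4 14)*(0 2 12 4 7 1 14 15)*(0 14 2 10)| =8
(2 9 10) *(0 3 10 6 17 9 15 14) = (0 3 10 2 15 14)(6 17 9) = [3, 1, 15, 10, 4, 5, 17, 7, 8, 6, 2, 11, 12, 13, 0, 14, 16, 9]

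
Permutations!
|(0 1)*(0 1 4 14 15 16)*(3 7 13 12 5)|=5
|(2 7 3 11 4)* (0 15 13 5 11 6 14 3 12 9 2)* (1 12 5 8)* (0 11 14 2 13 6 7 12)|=|(0 15 6 2 12 9 13 8 1)(3 7 5 14)(4 11)|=36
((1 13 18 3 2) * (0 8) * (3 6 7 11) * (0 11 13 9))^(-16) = ((0 8 11 3 2 1 9)(6 7 13 18))^(-16) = (18)(0 1 3 8 9 2 11)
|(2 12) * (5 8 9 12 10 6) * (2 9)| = 10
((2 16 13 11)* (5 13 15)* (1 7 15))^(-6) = ((1 7 15 5 13 11 2 16))^(-6) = (1 15 13 2)(5 11 16 7)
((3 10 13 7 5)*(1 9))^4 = (3 5 7 13 10) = ((1 9)(3 10 13 7 5))^4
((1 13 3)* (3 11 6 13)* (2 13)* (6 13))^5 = ((1 3)(2 6)(11 13))^5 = (1 3)(2 6)(11 13)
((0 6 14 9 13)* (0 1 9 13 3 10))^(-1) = ((0 6 14 13 1 9 3 10))^(-1) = (0 10 3 9 1 13 14 6)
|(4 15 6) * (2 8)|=|(2 8)(4 15 6)|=6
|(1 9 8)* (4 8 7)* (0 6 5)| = 15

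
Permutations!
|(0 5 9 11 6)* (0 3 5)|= |(3 5 9 11 6)|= 5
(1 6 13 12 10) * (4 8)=(1 6 13 12 10)(4 8)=[0, 6, 2, 3, 8, 5, 13, 7, 4, 9, 1, 11, 10, 12]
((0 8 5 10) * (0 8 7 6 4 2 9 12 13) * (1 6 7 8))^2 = ((0 8 5 10 1 6 4 2 9 12 13))^2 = (0 5 1 4 9 13 8 10 6 2 12)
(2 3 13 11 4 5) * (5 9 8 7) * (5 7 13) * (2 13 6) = (2 3 5 13 11 4 9 8 6) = [0, 1, 3, 5, 9, 13, 2, 7, 6, 8, 10, 4, 12, 11]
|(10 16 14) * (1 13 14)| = |(1 13 14 10 16)| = 5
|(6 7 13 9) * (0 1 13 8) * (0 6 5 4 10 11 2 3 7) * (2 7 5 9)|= 12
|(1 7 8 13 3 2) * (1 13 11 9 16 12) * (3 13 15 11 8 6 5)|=11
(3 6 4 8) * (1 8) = (1 8 3 6 4) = [0, 8, 2, 6, 1, 5, 4, 7, 3]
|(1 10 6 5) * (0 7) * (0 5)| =|(0 7 5 1 10 6)| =6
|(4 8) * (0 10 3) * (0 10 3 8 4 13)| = |(0 3 10 8 13)| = 5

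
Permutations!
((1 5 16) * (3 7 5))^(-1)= (1 16 5 7 3)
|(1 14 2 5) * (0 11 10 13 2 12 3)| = |(0 11 10 13 2 5 1 14 12 3)| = 10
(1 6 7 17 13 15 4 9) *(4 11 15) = [0, 6, 2, 3, 9, 5, 7, 17, 8, 1, 10, 15, 12, 4, 14, 11, 16, 13] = (1 6 7 17 13 4 9)(11 15)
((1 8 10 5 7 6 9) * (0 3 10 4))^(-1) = ((0 3 10 5 7 6 9 1 8 4))^(-1) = (0 4 8 1 9 6 7 5 10 3)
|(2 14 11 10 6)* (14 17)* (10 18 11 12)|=6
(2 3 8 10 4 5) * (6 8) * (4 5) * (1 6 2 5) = (1 6 8 10)(2 3) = [0, 6, 3, 2, 4, 5, 8, 7, 10, 9, 1]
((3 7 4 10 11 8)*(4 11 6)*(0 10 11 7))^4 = (0 11 10 8 6 3 4)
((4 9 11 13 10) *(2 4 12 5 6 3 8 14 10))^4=(2 13 11 9 4)(3 12 8 5 14 6 10)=((2 4 9 11 13)(3 8 14 10 12 5 6))^4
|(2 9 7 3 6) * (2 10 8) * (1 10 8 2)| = |(1 10 2 9 7 3 6 8)| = 8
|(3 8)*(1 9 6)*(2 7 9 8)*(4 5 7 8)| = 6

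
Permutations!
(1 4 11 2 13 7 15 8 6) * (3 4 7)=(1 7 15 8 6)(2 13 3 4 11)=[0, 7, 13, 4, 11, 5, 1, 15, 6, 9, 10, 2, 12, 3, 14, 8]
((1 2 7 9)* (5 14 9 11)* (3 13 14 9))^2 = (1 7 5)(2 11 9)(3 14 13)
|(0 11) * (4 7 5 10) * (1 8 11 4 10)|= |(0 4 7 5 1 8 11)|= 7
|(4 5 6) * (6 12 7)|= 5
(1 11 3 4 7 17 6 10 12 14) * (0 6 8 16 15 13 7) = (0 6 10 12 14 1 11 3 4)(7 17 8 16 15 13) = [6, 11, 2, 4, 0, 5, 10, 17, 16, 9, 12, 3, 14, 7, 1, 13, 15, 8]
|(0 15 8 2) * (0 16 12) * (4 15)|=|(0 4 15 8 2 16 12)|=7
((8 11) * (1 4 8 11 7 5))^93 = (11)(1 7 4 5 8)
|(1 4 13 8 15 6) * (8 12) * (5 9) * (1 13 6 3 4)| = |(3 4 6 13 12 8 15)(5 9)| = 14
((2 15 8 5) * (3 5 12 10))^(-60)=(2 12 5 8 3 15 10)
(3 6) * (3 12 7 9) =[0, 1, 2, 6, 4, 5, 12, 9, 8, 3, 10, 11, 7] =(3 6 12 7 9)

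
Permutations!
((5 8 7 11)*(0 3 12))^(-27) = (12)(5 8 7 11)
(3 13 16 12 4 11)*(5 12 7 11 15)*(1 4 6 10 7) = (1 4 15 5 12 6 10 7 11 3 13 16) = [0, 4, 2, 13, 15, 12, 10, 11, 8, 9, 7, 3, 6, 16, 14, 5, 1]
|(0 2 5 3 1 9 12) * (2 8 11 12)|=|(0 8 11 12)(1 9 2 5 3)|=20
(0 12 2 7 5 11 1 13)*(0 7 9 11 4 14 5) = (0 12 2 9 11 1 13 7)(4 14 5) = [12, 13, 9, 3, 14, 4, 6, 0, 8, 11, 10, 1, 2, 7, 5]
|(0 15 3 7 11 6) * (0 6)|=5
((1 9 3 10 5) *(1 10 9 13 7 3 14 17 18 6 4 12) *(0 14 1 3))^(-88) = (0 9 6)(1 4 14)(3 18 7)(12 17 13)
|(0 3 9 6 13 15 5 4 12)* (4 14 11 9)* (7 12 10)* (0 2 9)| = 14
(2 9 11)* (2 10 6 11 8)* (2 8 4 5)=(2 9 4 5)(6 11 10)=[0, 1, 9, 3, 5, 2, 11, 7, 8, 4, 6, 10]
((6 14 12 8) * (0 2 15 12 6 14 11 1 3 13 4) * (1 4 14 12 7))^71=(0 3 4 1 11 7 6 15 14 2 13)(8 12)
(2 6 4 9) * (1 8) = [0, 8, 6, 3, 9, 5, 4, 7, 1, 2] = (1 8)(2 6 4 9)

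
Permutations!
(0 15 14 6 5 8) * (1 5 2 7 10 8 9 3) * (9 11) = (0 15 14 6 2 7 10 8)(1 5 11 9 3) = [15, 5, 7, 1, 4, 11, 2, 10, 0, 3, 8, 9, 12, 13, 6, 14]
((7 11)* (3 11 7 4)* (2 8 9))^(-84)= ((2 8 9)(3 11 4))^(-84)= (11)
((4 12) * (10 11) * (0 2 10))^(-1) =(0 11 10 2)(4 12)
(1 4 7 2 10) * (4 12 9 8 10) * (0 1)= (0 1 12 9 8 10)(2 4 7)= [1, 12, 4, 3, 7, 5, 6, 2, 10, 8, 0, 11, 9]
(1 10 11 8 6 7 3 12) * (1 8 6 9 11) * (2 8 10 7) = (1 7 3 12 10)(2 8 9 11 6) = [0, 7, 8, 12, 4, 5, 2, 3, 9, 11, 1, 6, 10]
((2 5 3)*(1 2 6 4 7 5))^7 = (1 2)(3 4 5 6 7)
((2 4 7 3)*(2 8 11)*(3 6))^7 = ((2 4 7 6 3 8 11))^7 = (11)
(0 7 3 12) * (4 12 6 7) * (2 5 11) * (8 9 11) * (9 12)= (0 4 9 11 2 5 8 12)(3 6 7)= [4, 1, 5, 6, 9, 8, 7, 3, 12, 11, 10, 2, 0]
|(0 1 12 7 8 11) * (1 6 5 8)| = |(0 6 5 8 11)(1 12 7)| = 15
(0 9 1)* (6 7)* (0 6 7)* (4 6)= (0 9 1 4 6)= [9, 4, 2, 3, 6, 5, 0, 7, 8, 1]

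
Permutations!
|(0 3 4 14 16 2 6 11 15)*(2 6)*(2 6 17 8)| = |(0 3 4 14 16 17 8 2 6 11 15)| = 11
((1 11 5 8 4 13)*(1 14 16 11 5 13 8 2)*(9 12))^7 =(1 5 2)(4 8)(9 12)(11 16 14 13) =((1 5 2)(4 8)(9 12)(11 13 14 16))^7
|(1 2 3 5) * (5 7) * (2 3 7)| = 5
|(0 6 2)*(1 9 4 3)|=12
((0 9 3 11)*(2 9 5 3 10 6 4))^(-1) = ((0 5 3 11)(2 9 10 6 4))^(-1) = (0 11 3 5)(2 4 6 10 9)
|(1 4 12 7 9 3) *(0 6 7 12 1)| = |(12)(0 6 7 9 3)(1 4)| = 10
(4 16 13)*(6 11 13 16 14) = (16)(4 14 6 11 13) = [0, 1, 2, 3, 14, 5, 11, 7, 8, 9, 10, 13, 12, 4, 6, 15, 16]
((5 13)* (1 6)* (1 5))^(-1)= ((1 6 5 13))^(-1)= (1 13 5 6)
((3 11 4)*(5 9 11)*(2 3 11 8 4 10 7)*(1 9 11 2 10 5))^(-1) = (1 3 2 4 8 9)(5 11)(7 10) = ((1 9 8 4 2 3)(5 11)(7 10))^(-1)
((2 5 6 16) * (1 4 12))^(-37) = (1 12 4)(2 16 6 5)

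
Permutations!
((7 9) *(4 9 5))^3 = (4 5 7 9)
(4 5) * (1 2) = (1 2)(4 5) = [0, 2, 1, 3, 5, 4]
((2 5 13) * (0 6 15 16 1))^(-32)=(0 16 6 1 15)(2 5 13)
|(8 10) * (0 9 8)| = 4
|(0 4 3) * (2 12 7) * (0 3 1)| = |(0 4 1)(2 12 7)| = 3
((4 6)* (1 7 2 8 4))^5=(1 6 4 8 2 7)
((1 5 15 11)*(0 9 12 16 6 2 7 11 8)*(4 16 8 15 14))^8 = (1 11 7 2 6 16 4 14 5)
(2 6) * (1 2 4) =(1 2 6 4) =[0, 2, 6, 3, 1, 5, 4]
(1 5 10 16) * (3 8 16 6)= (1 5 10 6 3 8 16)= [0, 5, 2, 8, 4, 10, 3, 7, 16, 9, 6, 11, 12, 13, 14, 15, 1]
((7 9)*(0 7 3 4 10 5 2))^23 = (0 2 5 10 4 3 9 7)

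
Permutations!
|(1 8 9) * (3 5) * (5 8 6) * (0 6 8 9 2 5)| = 6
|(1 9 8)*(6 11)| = 6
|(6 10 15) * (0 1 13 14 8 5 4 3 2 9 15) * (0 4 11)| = 7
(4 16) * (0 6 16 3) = (0 6 16 4 3) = [6, 1, 2, 0, 3, 5, 16, 7, 8, 9, 10, 11, 12, 13, 14, 15, 4]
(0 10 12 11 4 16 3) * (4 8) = (0 10 12 11 8 4 16 3) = [10, 1, 2, 0, 16, 5, 6, 7, 4, 9, 12, 8, 11, 13, 14, 15, 3]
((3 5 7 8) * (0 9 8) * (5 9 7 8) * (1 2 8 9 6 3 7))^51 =((0 1 2 8 7)(3 6)(5 9))^51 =(0 1 2 8 7)(3 6)(5 9)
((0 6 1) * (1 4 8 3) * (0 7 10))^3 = (0 8 7 6 3 10 4 1) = ((0 6 4 8 3 1 7 10))^3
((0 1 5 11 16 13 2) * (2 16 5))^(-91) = (0 2 1)(5 11)(13 16)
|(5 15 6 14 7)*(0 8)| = |(0 8)(5 15 6 14 7)| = 10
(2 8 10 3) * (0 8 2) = (0 8 10 3) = [8, 1, 2, 0, 4, 5, 6, 7, 10, 9, 3]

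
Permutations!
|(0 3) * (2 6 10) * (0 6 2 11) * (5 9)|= |(0 3 6 10 11)(5 9)|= 10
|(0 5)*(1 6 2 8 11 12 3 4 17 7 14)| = 22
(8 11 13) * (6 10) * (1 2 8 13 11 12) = (13)(1 2 8 12)(6 10) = [0, 2, 8, 3, 4, 5, 10, 7, 12, 9, 6, 11, 1, 13]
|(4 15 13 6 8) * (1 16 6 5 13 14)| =14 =|(1 16 6 8 4 15 14)(5 13)|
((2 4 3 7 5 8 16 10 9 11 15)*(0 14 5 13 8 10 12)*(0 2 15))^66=((0 14 5 10 9 11)(2 4 3 7 13 8 16 12))^66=(2 3 13 16)(4 7 8 12)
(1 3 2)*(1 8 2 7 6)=(1 3 7 6)(2 8)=[0, 3, 8, 7, 4, 5, 1, 6, 2]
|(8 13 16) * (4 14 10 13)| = 6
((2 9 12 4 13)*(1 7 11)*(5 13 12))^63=((1 7 11)(2 9 5 13)(4 12))^63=(2 13 5 9)(4 12)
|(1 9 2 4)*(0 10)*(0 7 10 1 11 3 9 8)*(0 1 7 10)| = 10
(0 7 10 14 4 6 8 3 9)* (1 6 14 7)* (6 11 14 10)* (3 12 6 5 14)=[1, 11, 2, 9, 10, 14, 8, 5, 12, 0, 7, 3, 6, 13, 4]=(0 1 11 3 9)(4 10 7 5 14)(6 8 12)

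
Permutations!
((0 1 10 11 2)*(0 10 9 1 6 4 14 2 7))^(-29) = ((0 6 4 14 2 10 11 7)(1 9))^(-29) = (0 14 11 6 2 7 4 10)(1 9)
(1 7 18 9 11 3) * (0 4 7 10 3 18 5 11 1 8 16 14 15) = (0 4 7 5 11 18 9 1 10 3 8 16 14 15) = [4, 10, 2, 8, 7, 11, 6, 5, 16, 1, 3, 18, 12, 13, 15, 0, 14, 17, 9]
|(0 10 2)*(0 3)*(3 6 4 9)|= 7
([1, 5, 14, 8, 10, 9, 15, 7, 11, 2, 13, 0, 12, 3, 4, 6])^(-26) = [8, 11, 5, 10, 2, 0, 6, 7, 13, 1, 14, 3, 12, 4, 9, 15]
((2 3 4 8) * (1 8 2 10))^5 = (1 10 8)(2 4 3)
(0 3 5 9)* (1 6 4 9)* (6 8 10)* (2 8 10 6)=[3, 10, 8, 5, 9, 1, 4, 7, 6, 0, 2]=(0 3 5 1 10 2 8 6 4 9)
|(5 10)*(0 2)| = 2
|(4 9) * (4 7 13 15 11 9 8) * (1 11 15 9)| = 6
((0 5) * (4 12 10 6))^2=((0 5)(4 12 10 6))^2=(4 10)(6 12)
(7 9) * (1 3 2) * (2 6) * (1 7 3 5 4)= (1 5 4)(2 7 9 3 6)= [0, 5, 7, 6, 1, 4, 2, 9, 8, 3]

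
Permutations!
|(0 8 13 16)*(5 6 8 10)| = |(0 10 5 6 8 13 16)| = 7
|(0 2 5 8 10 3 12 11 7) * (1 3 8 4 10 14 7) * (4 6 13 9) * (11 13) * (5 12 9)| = 15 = |(0 2 12 13 5 6 11 1 3 9 4 10 8 14 7)|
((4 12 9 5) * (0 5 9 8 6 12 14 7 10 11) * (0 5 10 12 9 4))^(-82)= (0 11)(4 7 8 9 14 12 6)(5 10)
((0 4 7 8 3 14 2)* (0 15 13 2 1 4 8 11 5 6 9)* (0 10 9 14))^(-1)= (0 3 8)(1 14 6 5 11 7 4)(2 13 15)(9 10)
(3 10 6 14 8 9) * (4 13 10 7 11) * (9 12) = (3 7 11 4 13 10 6 14 8 12 9) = [0, 1, 2, 7, 13, 5, 14, 11, 12, 3, 6, 4, 9, 10, 8]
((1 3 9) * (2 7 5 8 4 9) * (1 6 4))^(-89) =((1 3 2 7 5 8)(4 9 6))^(-89) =(1 3 2 7 5 8)(4 9 6)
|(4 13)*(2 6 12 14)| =|(2 6 12 14)(4 13)| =4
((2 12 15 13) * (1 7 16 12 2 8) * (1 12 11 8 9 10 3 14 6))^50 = ((1 7 16 11 8 12 15 13 9 10 3 14 6))^50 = (1 14 10 13 12 11 7 6 3 9 15 8 16)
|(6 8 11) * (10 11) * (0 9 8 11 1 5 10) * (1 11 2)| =6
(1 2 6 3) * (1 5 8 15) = (1 2 6 3 5 8 15) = [0, 2, 6, 5, 4, 8, 3, 7, 15, 9, 10, 11, 12, 13, 14, 1]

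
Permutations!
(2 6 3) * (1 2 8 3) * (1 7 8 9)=(1 2 6 7 8 3 9)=[0, 2, 6, 9, 4, 5, 7, 8, 3, 1]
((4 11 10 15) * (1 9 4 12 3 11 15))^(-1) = (1 10 11 3 12 15 4 9)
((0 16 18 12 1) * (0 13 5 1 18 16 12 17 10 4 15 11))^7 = (0 11 15 4 10 17 18 12)(1 13 5)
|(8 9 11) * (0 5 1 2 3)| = |(0 5 1 2 3)(8 9 11)| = 15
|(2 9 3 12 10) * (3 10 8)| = |(2 9 10)(3 12 8)| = 3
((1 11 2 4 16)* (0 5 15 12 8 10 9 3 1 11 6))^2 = ((0 5 15 12 8 10 9 3 1 6)(2 4 16 11))^2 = (0 15 8 9 1)(2 16)(3 6 5 12 10)(4 11)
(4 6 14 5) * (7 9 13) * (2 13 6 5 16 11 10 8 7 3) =[0, 1, 13, 2, 5, 4, 14, 9, 7, 6, 8, 10, 12, 3, 16, 15, 11] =(2 13 3)(4 5)(6 14 16 11 10 8 7 9)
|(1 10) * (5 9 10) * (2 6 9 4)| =|(1 5 4 2 6 9 10)| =7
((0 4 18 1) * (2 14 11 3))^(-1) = (0 1 18 4)(2 3 11 14)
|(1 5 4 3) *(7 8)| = 4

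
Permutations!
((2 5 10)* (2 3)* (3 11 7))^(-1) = ((2 5 10 11 7 3))^(-1) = (2 3 7 11 10 5)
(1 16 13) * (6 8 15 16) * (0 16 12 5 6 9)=(0 16 13 1 9)(5 6 8 15 12)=[16, 9, 2, 3, 4, 6, 8, 7, 15, 0, 10, 11, 5, 1, 14, 12, 13]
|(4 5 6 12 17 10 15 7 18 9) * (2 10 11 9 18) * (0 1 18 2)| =7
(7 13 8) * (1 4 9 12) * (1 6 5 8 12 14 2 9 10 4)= (2 9 14)(4 10)(5 8 7 13 12 6)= [0, 1, 9, 3, 10, 8, 5, 13, 7, 14, 4, 11, 6, 12, 2]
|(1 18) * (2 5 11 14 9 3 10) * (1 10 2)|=6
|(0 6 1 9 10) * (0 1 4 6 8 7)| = 6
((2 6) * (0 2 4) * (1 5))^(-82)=((0 2 6 4)(1 5))^(-82)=(0 6)(2 4)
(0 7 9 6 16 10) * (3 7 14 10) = [14, 1, 2, 7, 4, 5, 16, 9, 8, 6, 0, 11, 12, 13, 10, 15, 3] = (0 14 10)(3 7 9 6 16)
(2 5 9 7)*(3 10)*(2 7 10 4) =(2 5 9 10 3 4) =[0, 1, 5, 4, 2, 9, 6, 7, 8, 10, 3]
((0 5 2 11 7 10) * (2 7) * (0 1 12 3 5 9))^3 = (0 9)(1 5)(2 11)(3 10)(7 12)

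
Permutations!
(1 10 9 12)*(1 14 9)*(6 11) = (1 10)(6 11)(9 12 14) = [0, 10, 2, 3, 4, 5, 11, 7, 8, 12, 1, 6, 14, 13, 9]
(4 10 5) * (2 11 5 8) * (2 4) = (2 11 5)(4 10 8) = [0, 1, 11, 3, 10, 2, 6, 7, 4, 9, 8, 5]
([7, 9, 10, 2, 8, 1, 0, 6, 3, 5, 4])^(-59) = (0 7 6)(1 9 5)(2 10 4 8 3)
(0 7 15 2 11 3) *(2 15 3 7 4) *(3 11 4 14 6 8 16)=(0 14 6 8 16 3)(2 4)(7 11)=[14, 1, 4, 0, 2, 5, 8, 11, 16, 9, 10, 7, 12, 13, 6, 15, 3]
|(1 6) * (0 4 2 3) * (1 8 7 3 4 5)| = 14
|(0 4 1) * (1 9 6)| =|(0 4 9 6 1)| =5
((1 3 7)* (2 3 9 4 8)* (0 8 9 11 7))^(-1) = (0 3 2 8)(1 7 11)(4 9)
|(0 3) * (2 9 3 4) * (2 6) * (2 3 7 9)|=|(0 4 6 3)(7 9)|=4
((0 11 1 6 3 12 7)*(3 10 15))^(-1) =(0 7 12 3 15 10 6 1 11)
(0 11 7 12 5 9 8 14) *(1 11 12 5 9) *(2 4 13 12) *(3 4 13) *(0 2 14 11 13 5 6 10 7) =(0 14 2 5 1 13 12 9 8 11)(3 4)(6 10 7) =[14, 13, 5, 4, 3, 1, 10, 6, 11, 8, 7, 0, 9, 12, 2]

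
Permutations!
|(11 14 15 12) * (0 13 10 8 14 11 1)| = |(0 13 10 8 14 15 12 1)| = 8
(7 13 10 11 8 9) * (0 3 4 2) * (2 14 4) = [3, 1, 0, 2, 14, 5, 6, 13, 9, 7, 11, 8, 12, 10, 4] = (0 3 2)(4 14)(7 13 10 11 8 9)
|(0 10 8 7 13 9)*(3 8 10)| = |(0 3 8 7 13 9)| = 6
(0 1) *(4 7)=(0 1)(4 7)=[1, 0, 2, 3, 7, 5, 6, 4]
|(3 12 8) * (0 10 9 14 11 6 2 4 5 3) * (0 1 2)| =42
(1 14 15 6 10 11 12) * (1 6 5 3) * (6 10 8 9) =[0, 14, 2, 1, 4, 3, 8, 7, 9, 6, 11, 12, 10, 13, 15, 5] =(1 14 15 5 3)(6 8 9)(10 11 12)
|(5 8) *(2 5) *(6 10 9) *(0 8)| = |(0 8 2 5)(6 10 9)| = 12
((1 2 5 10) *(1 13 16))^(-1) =(1 16 13 10 5 2)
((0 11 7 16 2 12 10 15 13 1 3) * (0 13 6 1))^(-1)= (0 13 3 1 6 15 10 12 2 16 7 11)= ((0 11 7 16 2 12 10 15 6 1 3 13))^(-1)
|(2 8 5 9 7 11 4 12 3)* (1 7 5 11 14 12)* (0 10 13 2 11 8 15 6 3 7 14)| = |(0 10 13 2 15 6 3 11 4 1 14 12 7)(5 9)| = 26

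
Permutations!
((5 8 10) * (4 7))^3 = (10)(4 7)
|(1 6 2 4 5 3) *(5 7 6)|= 12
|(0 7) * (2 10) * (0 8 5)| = |(0 7 8 5)(2 10)| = 4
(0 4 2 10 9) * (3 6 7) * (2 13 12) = (0 4 13 12 2 10 9)(3 6 7) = [4, 1, 10, 6, 13, 5, 7, 3, 8, 0, 9, 11, 2, 12]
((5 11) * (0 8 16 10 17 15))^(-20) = (0 17 16)(8 15 10)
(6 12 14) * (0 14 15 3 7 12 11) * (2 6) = (0 14 2 6 11)(3 7 12 15) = [14, 1, 6, 7, 4, 5, 11, 12, 8, 9, 10, 0, 15, 13, 2, 3]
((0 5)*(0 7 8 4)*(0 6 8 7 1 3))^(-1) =(0 3 1 5)(4 8 6)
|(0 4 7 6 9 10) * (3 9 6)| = 6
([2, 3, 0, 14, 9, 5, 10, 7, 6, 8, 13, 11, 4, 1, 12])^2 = [0, 14, 2, 12, 8, 5, 13, 7, 10, 6, 1, 11, 9, 3, 4]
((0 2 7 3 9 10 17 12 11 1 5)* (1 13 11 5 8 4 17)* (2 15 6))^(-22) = (0 9 12 7 4 6 1)(2 8 15 10 5 3 17)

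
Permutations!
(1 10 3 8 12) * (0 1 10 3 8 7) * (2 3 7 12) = (0 1 7)(2 3 12 10 8) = [1, 7, 3, 12, 4, 5, 6, 0, 2, 9, 8, 11, 10]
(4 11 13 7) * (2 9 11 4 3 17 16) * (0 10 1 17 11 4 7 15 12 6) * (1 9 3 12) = [10, 17, 3, 11, 7, 5, 0, 12, 8, 4, 9, 13, 6, 15, 14, 1, 2, 16] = (0 10 9 4 7 12 6)(1 17 16 2 3 11 13 15)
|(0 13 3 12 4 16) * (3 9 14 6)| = |(0 13 9 14 6 3 12 4 16)| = 9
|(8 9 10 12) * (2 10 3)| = 6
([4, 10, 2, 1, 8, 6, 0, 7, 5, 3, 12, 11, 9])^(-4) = (0 4 8 5 6)(1 10 12 9 3)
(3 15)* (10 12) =(3 15)(10 12) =[0, 1, 2, 15, 4, 5, 6, 7, 8, 9, 12, 11, 10, 13, 14, 3]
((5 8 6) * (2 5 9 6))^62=(9)(2 8 5)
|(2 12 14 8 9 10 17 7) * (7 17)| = |(17)(2 12 14 8 9 10 7)| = 7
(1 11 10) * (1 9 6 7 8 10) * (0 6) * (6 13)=[13, 11, 2, 3, 4, 5, 7, 8, 10, 0, 9, 1, 12, 6]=(0 13 6 7 8 10 9)(1 11)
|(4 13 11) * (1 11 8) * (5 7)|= 10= |(1 11 4 13 8)(5 7)|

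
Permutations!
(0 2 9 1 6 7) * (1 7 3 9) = (0 2 1 6 3 9 7) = [2, 6, 1, 9, 4, 5, 3, 0, 8, 7]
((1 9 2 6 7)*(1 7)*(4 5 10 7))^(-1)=((1 9 2 6)(4 5 10 7))^(-1)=(1 6 2 9)(4 7 10 5)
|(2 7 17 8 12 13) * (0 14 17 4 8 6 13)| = 10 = |(0 14 17 6 13 2 7 4 8 12)|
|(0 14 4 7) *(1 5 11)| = |(0 14 4 7)(1 5 11)| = 12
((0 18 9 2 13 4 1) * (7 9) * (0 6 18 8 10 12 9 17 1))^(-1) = ((0 8 10 12 9 2 13 4)(1 6 18 7 17))^(-1) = (0 4 13 2 9 12 10 8)(1 17 7 18 6)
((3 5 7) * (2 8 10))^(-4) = (2 10 8)(3 7 5)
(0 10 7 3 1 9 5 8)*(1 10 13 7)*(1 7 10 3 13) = (0 1 9 5 8)(7 13 10) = [1, 9, 2, 3, 4, 8, 6, 13, 0, 5, 7, 11, 12, 10]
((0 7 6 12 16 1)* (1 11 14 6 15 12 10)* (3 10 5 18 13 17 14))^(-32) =(0 16 1 12 10 15 3 7 11)(5 14 13)(6 17 18)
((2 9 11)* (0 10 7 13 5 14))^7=(0 10 7 13 5 14)(2 9 11)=((0 10 7 13 5 14)(2 9 11))^7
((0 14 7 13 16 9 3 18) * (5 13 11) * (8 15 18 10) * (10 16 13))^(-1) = (0 18 15 8 10 5 11 7 14)(3 9 16)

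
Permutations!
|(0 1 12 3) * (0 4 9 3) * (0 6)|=|(0 1 12 6)(3 4 9)|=12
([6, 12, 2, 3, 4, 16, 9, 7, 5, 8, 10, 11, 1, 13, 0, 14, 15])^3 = (0 8 15 6 5 14 9 16)(1 12)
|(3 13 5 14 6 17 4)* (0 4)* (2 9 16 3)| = |(0 4 2 9 16 3 13 5 14 6 17)| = 11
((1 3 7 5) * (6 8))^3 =(1 5 7 3)(6 8)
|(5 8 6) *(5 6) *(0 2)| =2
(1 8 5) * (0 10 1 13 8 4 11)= [10, 4, 2, 3, 11, 13, 6, 7, 5, 9, 1, 0, 12, 8]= (0 10 1 4 11)(5 13 8)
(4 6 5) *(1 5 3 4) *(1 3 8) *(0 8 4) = (0 8 1 5 3)(4 6) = [8, 5, 2, 0, 6, 3, 4, 7, 1]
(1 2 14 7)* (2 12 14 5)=(1 12 14 7)(2 5)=[0, 12, 5, 3, 4, 2, 6, 1, 8, 9, 10, 11, 14, 13, 7]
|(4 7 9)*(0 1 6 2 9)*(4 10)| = 8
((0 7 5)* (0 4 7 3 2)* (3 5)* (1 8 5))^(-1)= ((0 1 8 5 4 7 3 2))^(-1)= (0 2 3 7 4 5 8 1)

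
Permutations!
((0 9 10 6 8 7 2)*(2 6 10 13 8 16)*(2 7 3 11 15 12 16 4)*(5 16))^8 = (0 5 13 7 3 4 15)(2 12 9 16 8 6 11)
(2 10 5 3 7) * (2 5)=(2 10)(3 7 5)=[0, 1, 10, 7, 4, 3, 6, 5, 8, 9, 2]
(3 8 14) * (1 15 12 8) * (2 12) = (1 15 2 12 8 14 3) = [0, 15, 12, 1, 4, 5, 6, 7, 14, 9, 10, 11, 8, 13, 3, 2]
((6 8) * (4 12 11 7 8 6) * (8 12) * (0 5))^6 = ((0 5)(4 8)(7 12 11))^6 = (12)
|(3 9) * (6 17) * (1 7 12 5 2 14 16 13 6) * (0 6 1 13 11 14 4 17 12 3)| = |(0 6 12 5 2 4 17 13 1 7 3 9)(11 14 16)| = 12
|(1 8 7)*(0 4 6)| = 3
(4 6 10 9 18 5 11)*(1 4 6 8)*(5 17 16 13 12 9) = (1 4 8)(5 11 6 10)(9 18 17 16 13 12) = [0, 4, 2, 3, 8, 11, 10, 7, 1, 18, 5, 6, 9, 12, 14, 15, 13, 16, 17]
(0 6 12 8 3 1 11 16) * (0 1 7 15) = (0 6 12 8 3 7 15)(1 11 16) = [6, 11, 2, 7, 4, 5, 12, 15, 3, 9, 10, 16, 8, 13, 14, 0, 1]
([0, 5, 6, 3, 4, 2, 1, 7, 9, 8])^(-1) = [0, 6, 5, 3, 4, 1, 2, 7, 9, 8]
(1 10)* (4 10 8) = [0, 8, 2, 3, 10, 5, 6, 7, 4, 9, 1] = (1 8 4 10)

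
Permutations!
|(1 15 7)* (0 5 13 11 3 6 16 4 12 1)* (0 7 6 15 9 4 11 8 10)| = 20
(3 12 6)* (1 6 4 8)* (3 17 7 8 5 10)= (1 6 17 7 8)(3 12 4 5 10)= [0, 6, 2, 12, 5, 10, 17, 8, 1, 9, 3, 11, 4, 13, 14, 15, 16, 7]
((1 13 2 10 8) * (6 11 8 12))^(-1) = ((1 13 2 10 12 6 11 8))^(-1) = (1 8 11 6 12 10 2 13)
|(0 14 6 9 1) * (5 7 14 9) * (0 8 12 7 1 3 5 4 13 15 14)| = |(0 9 3 5 1 8 12 7)(4 13 15 14 6)| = 40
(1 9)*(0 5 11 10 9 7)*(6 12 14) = (0 5 11 10 9 1 7)(6 12 14) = [5, 7, 2, 3, 4, 11, 12, 0, 8, 1, 9, 10, 14, 13, 6]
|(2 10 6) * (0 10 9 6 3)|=|(0 10 3)(2 9 6)|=3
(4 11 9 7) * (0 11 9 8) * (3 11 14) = (0 14 3 11 8)(4 9 7) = [14, 1, 2, 11, 9, 5, 6, 4, 0, 7, 10, 8, 12, 13, 3]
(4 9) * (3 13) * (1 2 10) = (1 2 10)(3 13)(4 9) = [0, 2, 10, 13, 9, 5, 6, 7, 8, 4, 1, 11, 12, 3]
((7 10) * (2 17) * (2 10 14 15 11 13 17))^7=(17)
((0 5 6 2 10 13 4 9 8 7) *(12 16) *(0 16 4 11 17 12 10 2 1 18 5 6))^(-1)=(0 5 18 1 6)(4 12 17 11 13 10 16 7 8 9)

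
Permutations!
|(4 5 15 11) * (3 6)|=|(3 6)(4 5 15 11)|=4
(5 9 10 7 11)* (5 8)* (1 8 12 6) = (1 8 5 9 10 7 11 12 6) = [0, 8, 2, 3, 4, 9, 1, 11, 5, 10, 7, 12, 6]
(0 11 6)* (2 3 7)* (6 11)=(11)(0 6)(2 3 7)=[6, 1, 3, 7, 4, 5, 0, 2, 8, 9, 10, 11]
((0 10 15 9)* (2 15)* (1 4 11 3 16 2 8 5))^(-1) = ((0 10 8 5 1 4 11 3 16 2 15 9))^(-1) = (0 9 15 2 16 3 11 4 1 5 8 10)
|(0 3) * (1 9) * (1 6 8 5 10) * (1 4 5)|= 12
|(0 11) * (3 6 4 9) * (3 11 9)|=3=|(0 9 11)(3 6 4)|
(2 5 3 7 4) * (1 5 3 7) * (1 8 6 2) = (1 5 7 4)(2 3 8 6) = [0, 5, 3, 8, 1, 7, 2, 4, 6]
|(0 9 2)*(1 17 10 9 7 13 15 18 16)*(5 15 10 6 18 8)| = 30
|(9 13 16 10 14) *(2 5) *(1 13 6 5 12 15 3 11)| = 13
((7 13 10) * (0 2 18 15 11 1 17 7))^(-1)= ((0 2 18 15 11 1 17 7 13 10))^(-1)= (0 10 13 7 17 1 11 15 18 2)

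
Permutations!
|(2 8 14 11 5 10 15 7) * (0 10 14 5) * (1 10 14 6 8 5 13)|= 9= |(0 14 11)(1 10 15 7 2 5 6 8 13)|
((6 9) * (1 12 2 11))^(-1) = ((1 12 2 11)(6 9))^(-1) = (1 11 2 12)(6 9)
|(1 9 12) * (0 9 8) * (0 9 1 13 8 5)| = |(0 1 5)(8 9 12 13)| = 12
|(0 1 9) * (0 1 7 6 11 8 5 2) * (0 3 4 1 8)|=|(0 7 6 11)(1 9 8 5 2 3 4)|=28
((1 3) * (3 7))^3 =((1 7 3))^3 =(7)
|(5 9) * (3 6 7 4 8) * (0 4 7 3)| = 6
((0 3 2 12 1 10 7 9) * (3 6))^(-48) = (0 10 2)(1 3 9)(6 7 12)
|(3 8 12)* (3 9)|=4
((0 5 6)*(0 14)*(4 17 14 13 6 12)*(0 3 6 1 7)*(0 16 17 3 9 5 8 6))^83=(0 3 4 12 5 9 14 17 16 7 1 13 6 8)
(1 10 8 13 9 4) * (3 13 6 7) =(1 10 8 6 7 3 13 9 4) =[0, 10, 2, 13, 1, 5, 7, 3, 6, 4, 8, 11, 12, 9]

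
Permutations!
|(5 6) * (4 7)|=2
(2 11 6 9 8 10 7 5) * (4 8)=(2 11 6 9 4 8 10 7 5)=[0, 1, 11, 3, 8, 2, 9, 5, 10, 4, 7, 6]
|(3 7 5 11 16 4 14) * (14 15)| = |(3 7 5 11 16 4 15 14)| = 8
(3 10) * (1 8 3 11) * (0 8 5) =(0 8 3 10 11 1 5) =[8, 5, 2, 10, 4, 0, 6, 7, 3, 9, 11, 1]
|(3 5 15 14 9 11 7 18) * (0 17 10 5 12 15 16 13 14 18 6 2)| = |(0 17 10 5 16 13 14 9 11 7 6 2)(3 12 15 18)| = 12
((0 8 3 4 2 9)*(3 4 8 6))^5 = (0 2 8 6 9 4 3)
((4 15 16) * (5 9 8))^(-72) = (16)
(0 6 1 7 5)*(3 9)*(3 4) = (0 6 1 7 5)(3 9 4) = [6, 7, 2, 9, 3, 0, 1, 5, 8, 4]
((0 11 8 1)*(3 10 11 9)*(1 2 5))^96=((0 9 3 10 11 8 2 5 1))^96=(0 2 10)(1 8 3)(5 11 9)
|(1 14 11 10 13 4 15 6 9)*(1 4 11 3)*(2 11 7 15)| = |(1 14 3)(2 11 10 13 7 15 6 9 4)| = 9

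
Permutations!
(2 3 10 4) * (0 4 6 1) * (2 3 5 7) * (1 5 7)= (0 4 3 10 6 5 1)(2 7)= [4, 0, 7, 10, 3, 1, 5, 2, 8, 9, 6]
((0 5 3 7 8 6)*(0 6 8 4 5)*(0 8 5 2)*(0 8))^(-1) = (2 4 7 3 5 8)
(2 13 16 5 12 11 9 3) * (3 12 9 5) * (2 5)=(2 13 16 3 5 9 12 11)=[0, 1, 13, 5, 4, 9, 6, 7, 8, 12, 10, 2, 11, 16, 14, 15, 3]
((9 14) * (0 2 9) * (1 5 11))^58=(0 9)(1 5 11)(2 14)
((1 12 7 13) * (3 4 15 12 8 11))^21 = (1 3 12)(4 7 8)(11 15 13)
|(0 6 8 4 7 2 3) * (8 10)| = 8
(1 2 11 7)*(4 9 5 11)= (1 2 4 9 5 11 7)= [0, 2, 4, 3, 9, 11, 6, 1, 8, 5, 10, 7]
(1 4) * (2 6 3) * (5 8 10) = (1 4)(2 6 3)(5 8 10) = [0, 4, 6, 2, 1, 8, 3, 7, 10, 9, 5]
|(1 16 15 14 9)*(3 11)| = |(1 16 15 14 9)(3 11)| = 10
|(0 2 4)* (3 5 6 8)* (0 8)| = |(0 2 4 8 3 5 6)| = 7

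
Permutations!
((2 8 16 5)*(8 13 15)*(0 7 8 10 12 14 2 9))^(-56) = ((0 7 8 16 5 9)(2 13 15 10 12 14))^(-56) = (0 5 8)(2 12 15)(7 9 16)(10 13 14)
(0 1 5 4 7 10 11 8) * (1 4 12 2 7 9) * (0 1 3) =[4, 5, 7, 0, 9, 12, 6, 10, 1, 3, 11, 8, 2] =(0 4 9 3)(1 5 12 2 7 10 11 8)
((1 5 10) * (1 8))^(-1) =((1 5 10 8))^(-1) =(1 8 10 5)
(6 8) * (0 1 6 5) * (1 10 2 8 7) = [10, 6, 8, 3, 4, 0, 7, 1, 5, 9, 2] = (0 10 2 8 5)(1 6 7)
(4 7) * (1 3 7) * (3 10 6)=(1 10 6 3 7 4)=[0, 10, 2, 7, 1, 5, 3, 4, 8, 9, 6]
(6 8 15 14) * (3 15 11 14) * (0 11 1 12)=(0 11 14 6 8 1 12)(3 15)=[11, 12, 2, 15, 4, 5, 8, 7, 1, 9, 10, 14, 0, 13, 6, 3]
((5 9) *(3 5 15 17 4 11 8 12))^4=(3 17 12 15 8 9 11 5 4)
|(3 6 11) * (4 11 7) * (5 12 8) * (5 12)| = 10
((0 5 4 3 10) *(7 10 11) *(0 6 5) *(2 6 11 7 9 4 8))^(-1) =(2 8 5 6)(3 4 9 11 10 7)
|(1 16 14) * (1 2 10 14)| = |(1 16)(2 10 14)| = 6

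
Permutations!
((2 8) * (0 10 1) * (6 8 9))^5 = (0 1 10)(2 9 6 8)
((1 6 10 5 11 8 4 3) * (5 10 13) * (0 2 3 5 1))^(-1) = ((0 2 3)(1 6 13)(4 5 11 8))^(-1) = (0 3 2)(1 13 6)(4 8 11 5)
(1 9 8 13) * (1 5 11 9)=(5 11 9 8 13)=[0, 1, 2, 3, 4, 11, 6, 7, 13, 8, 10, 9, 12, 5]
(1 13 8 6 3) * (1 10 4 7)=(1 13 8 6 3 10 4 7)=[0, 13, 2, 10, 7, 5, 3, 1, 6, 9, 4, 11, 12, 8]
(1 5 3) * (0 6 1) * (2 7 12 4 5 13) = (0 6 1 13 2 7 12 4 5 3) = [6, 13, 7, 0, 5, 3, 1, 12, 8, 9, 10, 11, 4, 2]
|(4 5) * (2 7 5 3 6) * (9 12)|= |(2 7 5 4 3 6)(9 12)|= 6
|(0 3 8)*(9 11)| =6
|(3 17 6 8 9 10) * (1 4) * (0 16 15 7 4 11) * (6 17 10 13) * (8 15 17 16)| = |(0 8 9 13 6 15 7 4 1 11)(3 10)(16 17)| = 10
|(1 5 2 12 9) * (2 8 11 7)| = 8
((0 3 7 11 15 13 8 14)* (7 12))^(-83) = ((0 3 12 7 11 15 13 8 14))^(-83) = (0 8 15 7 3 14 13 11 12)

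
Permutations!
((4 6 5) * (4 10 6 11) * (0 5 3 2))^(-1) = (0 2 3 6 10 5)(4 11)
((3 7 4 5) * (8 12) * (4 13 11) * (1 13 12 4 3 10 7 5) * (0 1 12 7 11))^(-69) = (13)(3 11 10 5)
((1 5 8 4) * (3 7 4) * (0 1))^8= (0 1 5 8 3 7 4)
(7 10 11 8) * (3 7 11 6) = (3 7 10 6)(8 11) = [0, 1, 2, 7, 4, 5, 3, 10, 11, 9, 6, 8]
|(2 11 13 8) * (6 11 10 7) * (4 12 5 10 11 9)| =28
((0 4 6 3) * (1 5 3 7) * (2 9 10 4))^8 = ((0 2 9 10 4 6 7 1 5 3))^8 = (0 5 7 4 9)(1 6 10 2 3)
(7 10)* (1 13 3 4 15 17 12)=[0, 13, 2, 4, 15, 5, 6, 10, 8, 9, 7, 11, 1, 3, 14, 17, 16, 12]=(1 13 3 4 15 17 12)(7 10)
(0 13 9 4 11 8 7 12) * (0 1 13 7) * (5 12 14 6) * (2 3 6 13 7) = (0 2 3 6 5 12 1 7 14 13 9 4 11 8) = [2, 7, 3, 6, 11, 12, 5, 14, 0, 4, 10, 8, 1, 9, 13]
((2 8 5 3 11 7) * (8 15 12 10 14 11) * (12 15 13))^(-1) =((15)(2 13 12 10 14 11 7)(3 8 5))^(-1) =(15)(2 7 11 14 10 12 13)(3 5 8)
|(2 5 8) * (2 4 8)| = |(2 5)(4 8)| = 2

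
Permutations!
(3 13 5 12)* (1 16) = [0, 16, 2, 13, 4, 12, 6, 7, 8, 9, 10, 11, 3, 5, 14, 15, 1] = (1 16)(3 13 5 12)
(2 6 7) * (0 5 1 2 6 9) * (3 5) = (0 3 5 1 2 9)(6 7) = [3, 2, 9, 5, 4, 1, 7, 6, 8, 0]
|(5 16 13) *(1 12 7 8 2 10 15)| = |(1 12 7 8 2 10 15)(5 16 13)| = 21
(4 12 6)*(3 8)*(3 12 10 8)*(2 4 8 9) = (2 4 10 9)(6 8 12) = [0, 1, 4, 3, 10, 5, 8, 7, 12, 2, 9, 11, 6]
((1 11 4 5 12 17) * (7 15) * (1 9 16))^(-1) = ((1 11 4 5 12 17 9 16)(7 15))^(-1) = (1 16 9 17 12 5 4 11)(7 15)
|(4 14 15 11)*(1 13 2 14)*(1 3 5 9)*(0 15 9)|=|(0 15 11 4 3 5)(1 13 2 14 9)|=30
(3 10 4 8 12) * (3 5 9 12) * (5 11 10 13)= (3 13 5 9 12 11 10 4 8)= [0, 1, 2, 13, 8, 9, 6, 7, 3, 12, 4, 10, 11, 5]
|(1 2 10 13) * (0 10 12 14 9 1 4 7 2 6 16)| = |(0 10 13 4 7 2 12 14 9 1 6 16)| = 12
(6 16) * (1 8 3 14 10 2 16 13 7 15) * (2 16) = (1 8 3 14 10 16 6 13 7 15) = [0, 8, 2, 14, 4, 5, 13, 15, 3, 9, 16, 11, 12, 7, 10, 1, 6]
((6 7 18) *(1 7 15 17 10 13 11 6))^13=(1 7 18)(6 15 17 10 13 11)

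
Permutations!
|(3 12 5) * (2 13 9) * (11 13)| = 12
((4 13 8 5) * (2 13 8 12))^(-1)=(2 12 13)(4 5 8)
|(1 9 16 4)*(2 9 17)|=6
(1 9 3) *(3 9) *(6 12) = (1 3)(6 12) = [0, 3, 2, 1, 4, 5, 12, 7, 8, 9, 10, 11, 6]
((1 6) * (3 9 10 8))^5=(1 6)(3 9 10 8)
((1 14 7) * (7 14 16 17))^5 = (1 16 17 7)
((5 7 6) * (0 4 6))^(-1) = ((0 4 6 5 7))^(-1) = (0 7 5 6 4)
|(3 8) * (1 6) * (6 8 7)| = |(1 8 3 7 6)| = 5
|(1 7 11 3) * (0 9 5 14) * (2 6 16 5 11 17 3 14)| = 4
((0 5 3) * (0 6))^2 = ((0 5 3 6))^2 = (0 3)(5 6)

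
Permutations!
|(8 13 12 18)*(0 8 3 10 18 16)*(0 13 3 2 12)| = |(0 8 3 10 18 2 12 16 13)| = 9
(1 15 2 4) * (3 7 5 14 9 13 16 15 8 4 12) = (1 8 4)(2 12 3 7 5 14 9 13 16 15) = [0, 8, 12, 7, 1, 14, 6, 5, 4, 13, 10, 11, 3, 16, 9, 2, 15]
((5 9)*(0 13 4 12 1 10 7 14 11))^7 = ((0 13 4 12 1 10 7 14 11)(5 9))^7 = (0 14 10 12 13 11 7 1 4)(5 9)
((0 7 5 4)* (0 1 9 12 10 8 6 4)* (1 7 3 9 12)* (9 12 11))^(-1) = ((0 3 12 10 8 6 4 7 5)(1 11 9))^(-1) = (0 5 7 4 6 8 10 12 3)(1 9 11)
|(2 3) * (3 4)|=|(2 4 3)|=3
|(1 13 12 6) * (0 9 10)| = |(0 9 10)(1 13 12 6)| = 12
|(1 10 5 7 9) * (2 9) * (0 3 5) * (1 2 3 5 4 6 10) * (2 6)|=9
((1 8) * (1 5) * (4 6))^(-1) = (1 5 8)(4 6)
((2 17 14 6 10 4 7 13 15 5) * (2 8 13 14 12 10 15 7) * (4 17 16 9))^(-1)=((2 16 9 4)(5 8 13 7 14 6 15)(10 17 12))^(-1)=(2 4 9 16)(5 15 6 14 7 13 8)(10 12 17)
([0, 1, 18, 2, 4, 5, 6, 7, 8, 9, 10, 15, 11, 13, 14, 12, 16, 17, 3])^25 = (2 18 3)(11 15 12)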